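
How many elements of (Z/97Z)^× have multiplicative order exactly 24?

8

φ(97) = 97 − 1 = 96 = 2^5 · 3.
In a cyclic group of order 96, there are φ(d) elements of order d for each divisor d of 96, and zero for non-divisors.
24 = 2^3 · 3 divides 96, and φ(24) = 8.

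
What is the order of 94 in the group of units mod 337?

168

The order of 94 must divide φ(337) = 337 − 1 = 336 = 2^4 · 3 · 7.
Divisors of 336: 1, 2, 3, 4, 6, 7, 8, 12, 14, 16, 21, 24, 28, 42, 48, 56, 84, 112, 168, 336.
Test each divisor d:
94^1 ≡ 94
94^2 ≡ 74
94^3 ≡ 216
94^4 ≡ 84
94^6 ≡ 150
94^7 ≡ 283
94^8 ≡ 316
94^12 ≡ 258
94^14 ≡ 220
94^16 ≡ 104
94^21 ≡ 252
94^24 ≡ 175
94^28 ≡ 209
94^42 ≡ 148
94^48 ≡ 295
94^56 ≡ 208
94^84 ≡ 336
94^112 ≡ 128
94^168 ≡ 1
Therefore the multiplicative order of 94 modulo 337 is 168.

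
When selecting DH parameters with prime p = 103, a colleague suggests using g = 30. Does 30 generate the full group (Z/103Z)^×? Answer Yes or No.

φ(103) = 103 − 1 = 102 = 2 · 3 · 17.
Test 30^(102/q) mod 103 for each prime factor q of 102:
30^51 ≡ 1 (mod 103)  [q = 2: ≡ 1 ✗]
30^34 ≡ 1 (mod 103)  [q = 3: ≡ 1 ✗]
30^6 ≡ 93 (mod 103)  [q = 17: ≢ 1 ✓]
The check at q = 2 fails, so 30 generates a proper subgroup.

No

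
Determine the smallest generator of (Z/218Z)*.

11

φ(218) = φ(2)·φ(109) = 1·108 = 108 = 2^2 · 3^3.
g is a primitive root iff g^(108/q) ≢ 1 (mod 218) for each prime q ∈ {2, 3}.
g = 2: gcd(2, 218) = 2 > 1, not a unit — skip.
g = 3: 3^54 ≡ 1 — hits 1, so not a primitive root.
g = 4: gcd(4, 218) = 2 > 1, not a unit — skip.
g = 5: 5^54 ≡ 1 — hits 1, so not a primitive root.
g = 6: gcd(6, 218) = 2 > 1, not a unit — skip.
g = 7: 7^54 ≡ 1 — hits 1, so not a primitive root.
g = 8: gcd(8, 218) = 2 > 1, not a unit — skip.
g = 9: 9^54 ≡ 1 — hits 1, so not a primitive root.
g = 10: gcd(10, 218) = 2 > 1, not a unit — skip.
g = 11: 11^54 ≡ 217; 11^36 ≡ 45 — none is 1, so 11 is a primitive root.
Hence the least primitive root of 218 is 11.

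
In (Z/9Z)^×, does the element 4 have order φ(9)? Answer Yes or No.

No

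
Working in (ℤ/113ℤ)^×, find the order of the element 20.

112

The order of 20 must divide φ(113) = 113 − 1 = 112 = 2^4 · 7.
Divisors of 112: 1, 2, 4, 7, 8, 14, 16, 28, 56, 112.
Test each divisor d:
20^1 ≡ 20
20^2 ≡ 61
20^4 ≡ 105
20^7 ≡ 71
20^8 ≡ 64
20^14 ≡ 69
20^16 ≡ 28
20^28 ≡ 15
20^56 ≡ 112
20^112 ≡ 1
Hence ord(20) = 112.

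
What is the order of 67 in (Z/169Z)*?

By Lagrange's theorem, ord_169(67) divides φ(169) = φ(13^2) = 13·(13−1) = 156 = 2^2 · 3 · 13.
Divisors of 156: 1, 2, 3, 4, 6, 12, 13, 26, 39, 52, 78, 156.
Test each divisor d:
67^1 ≡ 67 (mod 169)
67^2 ≡ 95 (mod 169)
67^3 ≡ 112 (mod 169)
67^4 ≡ 68 (mod 169)
67^6 ≡ 38 (mod 169)
67^12 ≡ 92 (mod 169)
67^13 ≡ 80 (mod 169)
67^26 ≡ 147 (mod 169)
67^39 ≡ 99 (mod 169)
67^52 ≡ 146 (mod 169)
67^78 ≡ 168 (mod 169)
67^156 ≡ 1 (mod 169) ✓
The smallest such exponent is 156, so the order of 67 is 156.

156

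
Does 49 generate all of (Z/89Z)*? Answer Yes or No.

No

φ(89) = 89 − 1 = 88 = 2^3 · 11.
49 is a primitive root mod 89 iff 49^(φ(89)/q) ≢ 1 for every prime q | φ(89), i.e. q ∈ {2, 11}.
49^44 ≡ 1 (mod 89)  [q = 2: ≡ 1 ✗]
49^8 ≡ 16 (mod 89)  [q = 11: ≢ 1 ✓]
The check at q = 2 fails, so 49 generates a proper subgroup.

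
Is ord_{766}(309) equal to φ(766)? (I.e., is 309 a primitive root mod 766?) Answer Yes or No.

No

φ(766) = φ(2)·φ(383) = 1·382 = 382 = 2 · 191.
Test 309^(382/q) mod 766 for each prime factor q of 382:
309^191 ≡ 1 (mod 766)  [q = 2: ≡ 1 ✗]
309^2 ≡ 497 (mod 766)  [q = 191: ≢ 1 ✓]
Since 309^191 ≡ 1, the order of 309 divides 191 < 382, so 309 is not a primitive root.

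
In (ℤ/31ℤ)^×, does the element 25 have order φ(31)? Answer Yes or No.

φ(31) = 31 − 1 = 30 = 2 · 3 · 5.
It suffices to check that the order of 25 is not a proper divisor of 30: compute 25^(30/q) for q ∈ {2, 3, 5}.
25^15 ≡ 1 (mod 31)  [q = 2: ≡ 1 ✗]
25^10 ≡ 25 (mod 31)  [q = 3: ≢ 1 ✓]
25^6 ≡ 1 (mod 31)  [q = 5: ≡ 1 ✗]
25^15 ≡ 1 shows ord(25) | 15, strictly less than φ(31); not a primitive root.

No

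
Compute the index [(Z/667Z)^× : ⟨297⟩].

Since 297 ∈ (Z/667Z)^×, its order divides φ(667) = φ(23·29) = (23−1)·(29−1) = 22·28 = 616 = 2^3 · 7 · 11.
Divisors of 616: 1, 2, 4, 7, 8, 11, 14, 22, 28, 44, 56, 77, 88, 154, 308, 616.
Test each divisor d:
297^1 ≡ 297 (mod 667)
297^2 ≡ 165 (mod 667)
297^4 ≡ 545 (mod 667)
297^7 ≡ 378 (mod 667)
297^8 ≡ 210 (mod 667)
297^11 ≡ 574 (mod 667)
297^14 ≡ 146 (mod 667)
297^22 ≡ 645 (mod 667)
297^28 ≡ 639 (mod 667)
297^44 ≡ 484 (mod 667)
297^56 ≡ 117 (mod 667)
297^77 ≡ 436 (mod 667)
297^88 ≡ 139 (mod 667)
297^154 ≡ 1 (mod 667) ✓
Thus |⟨297⟩| = ord(297) = 154.
The index is φ(667) / ord(297) = 616 / 154 = 4.

4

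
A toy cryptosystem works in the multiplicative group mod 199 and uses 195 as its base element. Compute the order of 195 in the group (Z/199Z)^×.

198

Since 195 ∈ (Z/199Z)^×, its order divides φ(199) = 199 − 1 = 198 = 2 · 3^2 · 11.
Divisors of 198: 1, 2, 3, 6, 9, 11, 18, 22, 33, 66, 99, 198.
Check 195^d mod 199 for each divisor in increasing order:
195^1 ≡ 195 (mod 199)
195^2 ≡ 16 (mod 199)
195^3 ≡ 135 (mod 199)
195^6 ≡ 116 (mod 199)
195^9 ≡ 138 (mod 199)
195^11 ≡ 19 (mod 199)
195^18 ≡ 139 (mod 199)
195^22 ≡ 162 (mod 199)
195^33 ≡ 93 (mod 199)
195^66 ≡ 92 (mod 199)
195^99 ≡ 198 (mod 199)
195^198 ≡ 1 (mod 199) ✓
Hence ord(195) = 198.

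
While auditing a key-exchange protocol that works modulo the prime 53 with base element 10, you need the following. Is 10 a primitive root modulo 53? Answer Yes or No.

No

φ(53) = 53 − 1 = 52 = 2^2 · 13.
An element g generates (Z/53Z)^× iff g^(52/q) ≢ 1 (mod 53) for each prime q ∈ {2, 13}.
10^26 ≡ 1 (mod 53)  [q = 2: ≡ 1 ✗]
10^4 ≡ 36 (mod 53)  [q = 13: ≢ 1 ✓]
10^26 ≡ 1 shows ord(10) | 26, strictly less than φ(53); not a primitive root.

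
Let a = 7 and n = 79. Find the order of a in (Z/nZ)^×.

78

ord(7) | φ(79) = 79 − 1 = 78 = 2 · 3 · 13.
Divisors of 78: 1, 2, 3, 6, 13, 26, 39, 78.
Check 7^d mod 79 for each divisor in increasing order:
7^1 ≡ 7 (mod 79)
7^2 ≡ 49 (mod 79)
7^3 ≡ 27 (mod 79)
7^6 ≡ 18 (mod 79)
7^13 ≡ 56 (mod 79)
7^26 ≡ 55 (mod 79)
7^39 ≡ 78 (mod 79)
7^78 ≡ 1 (mod 79) ✓
The smallest such exponent is 78, so the order of 7 is 78.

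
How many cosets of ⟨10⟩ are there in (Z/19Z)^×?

1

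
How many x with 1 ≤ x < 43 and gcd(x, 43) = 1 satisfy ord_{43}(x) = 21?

12

φ(43) = 43 − 1 = 42 = 2 · 3 · 7.
In a cyclic group of order 42, there are φ(d) elements of order d for each divisor d of 42, and zero for non-divisors.
21 = 3 · 7 divides 42, and φ(21) = 12.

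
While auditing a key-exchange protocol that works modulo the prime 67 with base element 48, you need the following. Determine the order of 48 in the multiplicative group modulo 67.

66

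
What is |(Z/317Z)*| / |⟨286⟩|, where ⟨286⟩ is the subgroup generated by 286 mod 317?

The order of 286 must divide φ(317) = 317 − 1 = 316 = 2^2 · 79.
Divisors of 316: 1, 2, 4, 79, 158, 316.
Compute 286^d (mod 317) for the divisors d until we hit 1:
286^1 ≡ 286 (mod 317)
286^2 ≡ 10 (mod 317)
286^4 ≡ 100 (mod 317)
286^79 ≡ 316 (mod 317)
286^158 ≡ 1 (mod 317) ✓
Thus |⟨286⟩| = ord(286) = 158.
Index = |(Z/317Z)^×| / |⟨286⟩| = 316 / 158 = 2.

2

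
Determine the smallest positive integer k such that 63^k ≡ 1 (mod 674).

168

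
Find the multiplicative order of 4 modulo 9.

3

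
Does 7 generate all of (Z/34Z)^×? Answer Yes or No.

φ(34) = φ(2)·φ(17) = 1·16 = 16 = 2^4.
Test 7^(16/q) mod 34 for each prime factor q of 16:
7^8 ≡ 33 (mod 34)  [q = 2: ≢ 1 ✓]
Every test exponent gives a nontrivial residue, hence 7 generates the full group.

Yes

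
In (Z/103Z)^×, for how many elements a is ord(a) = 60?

0

φ(103) = 103 − 1 = 102 = 2 · 3 · 17.
Since (Z/103Z)^× is cyclic of order 102, the number of elements of order d is φ(d) when d | 102 and 0 otherwise.
Since 60 ∤ 102, the count is 0.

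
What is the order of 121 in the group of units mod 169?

By Lagrange's theorem, ord_169(121) divides φ(169) = φ(13^2) = 13·(13−1) = 156 = 2^2 · 3 · 13.
Divisors of 156: 1, 2, 3, 4, 6, 12, 13, 26, 39, 52, 78, 156.
Test each divisor d:
121^1 ≡ 121 (mod 169)
121^2 ≡ 107 (mod 169)
121^3 ≡ 103 (mod 169)
121^4 ≡ 126 (mod 169)
121^6 ≡ 131 (mod 169)
121^12 ≡ 92 (mod 169)
121^13 ≡ 147 (mod 169)
121^26 ≡ 146 (mod 169)
121^39 ≡ 168 (mod 169)
121^52 ≡ 22 (mod 169)
121^78 ≡ 1 (mod 169) ✓
So ord_169(121) = 78.

78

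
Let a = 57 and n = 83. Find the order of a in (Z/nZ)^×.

Since 57 ∈ (Z/83Z)^×, its order divides φ(83) = 83 − 1 = 82 = 2 · 41.
Divisors of 82: 1, 2, 41, 82.
Compute 57^d (mod 83) for the divisors d until we hit 1:
57^1 ≡ 57
57^2 ≡ 12
57^41 ≡ 82
57^82 ≡ 1
So ord_83(57) = 82.

82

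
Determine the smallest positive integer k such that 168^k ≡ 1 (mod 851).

Since 168 ∈ (Z/851Z)^×, its order divides φ(851) = φ(23·37) = (23−1)·(37−1) = 22·36 = 792 = 2^3 · 3^2 · 11.
Divisors of 792: 1, 2, 3, 4, 6, 8, 9, 11, 12, 18, 22, 24, 33, 36, 44, 66, 72, 88, 99, 132, 198, 264, 396, 792.
Check 168^d mod 851 for each divisor in increasing order:
168^1 ≡ 168
168^2 ≡ 141
168^3 ≡ 711
168^4 ≡ 308
168^6 ≡ 27
168^8 ≡ 403
168^9 ≡ 475
168^11 ≡ 597
168^12 ≡ 729
168^18 ≡ 110
168^22 ≡ 691
168^24 ≡ 417
168^33 ≡ 643
168^36 ≡ 186
168^44 ≡ 70
168^66 ≡ 714
168^72 ≡ 556
168^88 ≡ 645
168^99 ≡ 413
168^132 ≡ 47
168^198 ≡ 369
168^264 ≡ 507
168^396 ≡ 1
So ord_851(168) = 396.

396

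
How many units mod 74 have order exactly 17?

0

φ(74) = φ(2)·φ(37) = 1·36 = 36 = 2^2 · 3^2.
(Z/74Z)^× is cyclic (|G| = 36); a cyclic group of order m has exactly φ(d) elements of each order d | m, and none otherwise.
Since 17 ∤ 36, the count is 0.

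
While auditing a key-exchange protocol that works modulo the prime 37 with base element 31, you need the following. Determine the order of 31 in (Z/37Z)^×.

4

Since 31 ∈ (Z/37Z)^×, its order divides φ(37) = 37 − 1 = 36 = 2^2 · 3^2.
Divisors of 36: 1, 2, 3, 4, 6, 9, 12, 18, 36.
Check 31^d mod 37 for each divisor in increasing order:
31^1 ≡ 31
31^2 ≡ 36
31^3 ≡ 6
31^4 ≡ 1
So ord_37(31) = 4.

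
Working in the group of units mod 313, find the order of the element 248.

312

ord(248) | φ(313) = 313 − 1 = 312 = 2^3 · 3 · 13.
Divisors of 312: 1, 2, 3, 4, 6, 8, 12, 13, 24, 26, 39, 52, 78, 104, 156, 312.
Compute 248^d (mod 313) for the divisors d until we hit 1:
248^1 ≡ 248 (mod 313)
248^2 ≡ 156 (mod 313)
248^3 ≡ 189 (mod 313)
248^4 ≡ 235 (mod 313)
248^6 ≡ 39 (mod 313)
248^8 ≡ 137 (mod 313)
248^12 ≡ 269 (mod 313)
248^13 ≡ 43 (mod 313)
248^24 ≡ 58 (mod 313)
248^26 ≡ 284 (mod 313)
248^39 ≡ 5 (mod 313)
248^52 ≡ 215 (mod 313)
248^78 ≡ 25 (mod 313)
248^104 ≡ 214 (mod 313)
248^156 ≡ 312 (mod 313)
248^312 ≡ 1 (mod 313) ✓
Therefore the multiplicative order of 248 modulo 313 is 312.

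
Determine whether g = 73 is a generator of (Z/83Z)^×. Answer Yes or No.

φ(83) = 83 − 1 = 82 = 2 · 41.
It suffices to check that the order of 73 is not a proper divisor of 82: compute 73^(82/q) for q ∈ {2, 41}.
73^41 ≡ 82 (mod 83)  [q = 2: ≢ 1 ✓]
73^2 ≡ 17 (mod 83)  [q = 41: ≢ 1 ✓]
All checks pass, so 73 has order 82 and is a primitive root modulo 83.

Yes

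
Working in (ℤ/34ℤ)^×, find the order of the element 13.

4

The order of 13 must divide φ(34) = φ(2)·φ(17) = 1·16 = 16 = 2^4.
Divisors of 16: 1, 2, 4, 8, 16.
Evaluate successive powers at the divisors of 16:
13^1 ≡ 13 (mod 34)
13^2 ≡ 33 (mod 34)
13^4 ≡ 1 (mod 34) ✓
So ord_34(13) = 4.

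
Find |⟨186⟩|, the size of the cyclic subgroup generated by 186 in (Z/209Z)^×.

18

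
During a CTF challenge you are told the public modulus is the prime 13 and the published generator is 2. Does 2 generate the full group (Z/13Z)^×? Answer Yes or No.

Yes

φ(13) = 13 − 1 = 12 = 2^2 · 3.
2 is a primitive root mod 13 iff 2^(φ(13)/q) ≢ 1 for every prime q | φ(13), i.e. q ∈ {2, 3}.
2^6 ≡ 12 (mod 13)  [q = 2: ≢ 1 ✓]
2^4 ≡ 3 (mod 13)  [q = 3: ≢ 1 ✓]
None equal 1, so ord_13(2) = 12: 2 is a primitive root.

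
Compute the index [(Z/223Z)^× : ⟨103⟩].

3

The order of 103 must divide φ(223) = 223 − 1 = 222 = 2 · 3 · 37.
Divisors of 222: 1, 2, 3, 6, 37, 74, 111, 222.
Check 103^d mod 223 for each divisor in increasing order:
103^1 ≡ 103 (mod 223)
103^2 ≡ 128 (mod 223)
103^3 ≡ 27 (mod 223)
103^6 ≡ 60 (mod 223)
103^37 ≡ 222 (mod 223)
103^74 ≡ 1 (mod 223) ✓
The order of 103 is 74, so the subgroup it generates has 74 elements.
[(Z/223Z)^× : ⟨103⟩] = 222/74 = 3.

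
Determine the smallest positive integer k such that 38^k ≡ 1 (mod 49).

Since 38 ∈ (Z/49Z)^×, its order divides φ(49) = φ(7^2) = 7·(7−1) = 42 = 2 · 3 · 7.
Divisors of 42: 1, 2, 3, 6, 7, 14, 21, 42.
Test each divisor d:
38^1 ≡ 38 (mod 49)
38^2 ≡ 23 (mod 49)
38^3 ≡ 41 (mod 49)
38^6 ≡ 15 (mod 49)
38^7 ≡ 31 (mod 49)
38^14 ≡ 30 (mod 49)
38^21 ≡ 48 (mod 49)
38^42 ≡ 1 (mod 49) ✓
Therefore the multiplicative order of 38 modulo 49 is 42.

42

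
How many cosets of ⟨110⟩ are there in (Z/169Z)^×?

Since 110 ∈ (Z/169Z)^×, its order divides φ(169) = φ(13^2) = 13·(13−1) = 156 = 2^2 · 3 · 13.
Divisors of 156: 1, 2, 3, 4, 6, 12, 13, 26, 39, 52, 78, 156.
Compute 110^d (mod 169) for the divisors d until we hit 1:
110^1 ≡ 110 (mod 169)
110^2 ≡ 101 (mod 169)
110^3 ≡ 125 (mod 169)
110^4 ≡ 61 (mod 169)
110^6 ≡ 77 (mod 169)
110^12 ≡ 14 (mod 169)
110^13 ≡ 19 (mod 169)
110^26 ≡ 23 (mod 169)
110^39 ≡ 99 (mod 169)
110^52 ≡ 22 (mod 169)
110^78 ≡ 168 (mod 169)
110^156 ≡ 1 (mod 169) ✓
So ord_169(110) = 156, hence |⟨110⟩| = 156.
Index = |(Z/169Z)^×| / |⟨110⟩| = 156 / 156 = 1.

1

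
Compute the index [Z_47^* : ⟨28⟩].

2

The order of 28 must divide φ(47) = 47 − 1 = 46 = 2 · 23.
Divisors of 46: 1, 2, 23, 46.
Compute 28^d (mod 47) for the divisors d until we hit 1:
28^1 ≡ 28 (mod 47)
28^2 ≡ 32 (mod 47)
28^23 ≡ 1 (mod 47) ✓
So ord_47(28) = 23, hence |⟨28⟩| = 23.
Index = |(Z/47Z)^×| / |⟨28⟩| = 46 / 23 = 2.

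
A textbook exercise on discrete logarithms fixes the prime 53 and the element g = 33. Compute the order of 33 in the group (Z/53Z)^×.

52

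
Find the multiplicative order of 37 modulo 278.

ord(37) | φ(278) = φ(2)·φ(139) = 1·138 = 138 = 2 · 3 · 23.
Divisors of 138: 1, 2, 3, 6, 23, 46, 69, 138.
Compute 37^d (mod 278) for the divisors d until we hit 1:
37^1 ≡ 37 (mod 278)
37^2 ≡ 257 (mod 278)
37^3 ≡ 57 (mod 278)
37^6 ≡ 191 (mod 278)
37^23 ≡ 235 (mod 278)
37^46 ≡ 181 (mod 278)
37^69 ≡ 1 (mod 278) ✓
Therefore the multiplicative order of 37 modulo 278 is 69.

69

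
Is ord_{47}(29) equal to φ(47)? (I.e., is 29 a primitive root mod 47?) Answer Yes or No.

Yes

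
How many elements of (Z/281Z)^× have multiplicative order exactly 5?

4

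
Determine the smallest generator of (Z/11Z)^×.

2

φ(11) = 11 − 1 = 10 = 2 · 5.
Test candidates g = 2, 3, … against the prime factors q ∈ {2, 5} of φ(11): g is a generator iff g^(10/q) ≢ 1 for every such q.
g = 2: 2^5 ≡ 10; 2^2 ≡ 4 — none is 1, so 2 is a primitive root.
The smallest primitive root modulo 11 is 2.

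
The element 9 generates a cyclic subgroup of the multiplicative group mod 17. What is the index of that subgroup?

2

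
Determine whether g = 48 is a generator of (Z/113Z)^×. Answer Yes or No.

No

φ(113) = 113 − 1 = 112 = 2^4 · 7.
An element g generates (Z/113Z)^× iff g^(112/q) ≢ 1 (mod 113) for each prime q ∈ {2, 7}.
48^56 ≡ 112 (mod 113)  [q = 2: ≢ 1 ✓]
48^16 ≡ 1 (mod 113)  [q = 7: ≡ 1 ✗]
The check at q = 7 fails, so 48 generates a proper subgroup.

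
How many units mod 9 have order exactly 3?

2

φ(9) = φ(3^2) = 3·(3−1) = 6 = 2 · 3.
(Z/9Z)^× is cyclic (|G| = 6); a cyclic group of order m has exactly φ(d) elements of each order d | m, and none otherwise.
3 | 6, and φ(3) = 3 − 1 = 2.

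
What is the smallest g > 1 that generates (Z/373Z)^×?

2

φ(373) = 373 − 1 = 372 = 2^2 · 3 · 31.
g is a primitive root iff g^(372/q) ≢ 1 (mod 373) for each prime q ∈ {2, 3, 31}.
g = 2: 2^186 ≡ 372; 2^124 ≡ 284; 2^12 ≡ 366 — none is 1, so 2 is a primitive root.
Hence the least primitive root of 373 is 2.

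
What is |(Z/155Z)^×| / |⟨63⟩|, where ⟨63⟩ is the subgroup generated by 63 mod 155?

The order of 63 must divide φ(155) = φ(5·31) = (5−1)·(31−1) = 4·30 = 120 = 2^3 · 3 · 5.
Divisors of 120: 1, 2, 3, 4, 5, 6, 8, 10, 12, 15, 20, 24, 30, 40, 60, 120.
Test each divisor d:
63^1 ≡ 63
63^2 ≡ 94
63^3 ≡ 32
63^4 ≡ 1
So ord_155(63) = 4, hence |⟨63⟩| = 4.
Index = |(Z/155Z)^×| / |⟨63⟩| = 120 / 4 = 30.

30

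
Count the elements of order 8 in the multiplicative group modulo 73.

4

φ(73) = 73 − 1 = 72 = 2^3 · 3^2.
Since (Z/73Z)^× is cyclic of order 72, the number of elements of order d is φ(d) when d | 72 and 0 otherwise.
8 = 2^3 divides 72, and φ(8) = 4.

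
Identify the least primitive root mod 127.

φ(127) = 127 − 1 = 126 = 2 · 3^2 · 7.
Test candidates g = 2, 3, … against the prime factors q ∈ {2, 3, 7} of φ(127): g is a generator iff g^(126/q) ≢ 1 for every such q.
g = 2: 2^63 ≡ 1 — hits 1, so not a primitive root.
g = 3: 3^63 ≡ 126; 3^42 ≡ 107; 3^18 ≡ 4 — none is 1, so 3 is a primitive root.
The smallest primitive root modulo 127 is 3.

3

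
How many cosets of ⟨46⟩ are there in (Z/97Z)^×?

ord(46) | φ(97) = 97 − 1 = 96 = 2^5 · 3.
Divisors of 96: 1, 2, 3, 4, 6, 8, 12, 16, 24, 32, 48, 96.
Test each divisor d:
46^1 ≡ 46
46^2 ≡ 79
46^3 ≡ 45
46^4 ≡ 33
46^6 ≡ 85
46^8 ≡ 22
46^12 ≡ 47
46^16 ≡ 96
46^24 ≡ 75
46^32 ≡ 1
So ord_97(46) = 32, hence |⟨46⟩| = 32.
[(Z/97Z)^× : ⟨46⟩] = 96/32 = 3.

3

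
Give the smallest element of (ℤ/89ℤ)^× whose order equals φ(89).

3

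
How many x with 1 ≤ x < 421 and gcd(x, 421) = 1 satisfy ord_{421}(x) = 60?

φ(421) = 421 − 1 = 420 = 2^2 · 3 · 5 · 7.
(Z/421Z)^× is cyclic (|G| = 420); a cyclic group of order m has exactly φ(d) elements of each order d | m, and none otherwise.
60 = 2^2 · 3 · 5 divides 420, and φ(60) = 16.

16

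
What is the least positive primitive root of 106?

3

φ(106) = φ(2)·φ(53) = 1·52 = 52 = 2^2 · 13.
Test candidates g = 2, 3, … against the prime factors q ∈ {2, 13} of φ(106): g is a generator iff g^(52/q) ≢ 1 for every such q.
g = 2: gcd(2, 106) = 2 > 1, not a unit — skip.
g = 3: 3^26 ≡ 105; 3^4 ≡ 81 — none is 1, so 3 is a primitive root.
Hence the least primitive root of 106 is 3.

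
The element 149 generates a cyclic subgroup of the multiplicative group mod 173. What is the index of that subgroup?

By Lagrange's theorem, ord_173(149) divides φ(173) = 173 − 1 = 172 = 2^2 · 43.
Divisors of 172: 1, 2, 4, 43, 86, 172.
Compute 149^d (mod 173) for the divisors d until we hit 1:
149^1 ≡ 149 (mod 173)
149^2 ≡ 57 (mod 173)
149^4 ≡ 135 (mod 173)
149^43 ≡ 1 (mod 173) ✓
So ord_173(149) = 43, hence |⟨149⟩| = 43.
[(Z/173Z)^× : ⟨149⟩] = 172/43 = 4.

4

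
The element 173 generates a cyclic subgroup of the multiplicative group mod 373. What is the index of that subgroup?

31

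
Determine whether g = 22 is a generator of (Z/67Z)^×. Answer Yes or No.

No

φ(67) = 67 − 1 = 66 = 2 · 3 · 11.
22 is a primitive root mod 67 iff 22^(φ(67)/q) ≢ 1 for every prime q | φ(67), i.e. q ∈ {2, 3, 11}.
22^33 ≡ 1 (mod 67)  [q = 2: ≡ 1 ✗]
22^22 ≡ 1 (mod 67)  [q = 3: ≡ 1 ✗]
22^6 ≡ 25 (mod 67)  [q = 11: ≢ 1 ✓]
22^33 ≡ 1 shows ord(22) | 33, strictly less than φ(67); not a primitive root.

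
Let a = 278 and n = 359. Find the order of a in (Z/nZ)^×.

ord(278) | φ(359) = 359 − 1 = 358 = 2 · 179.
Divisors of 358: 1, 2, 179, 358.
Check 278^d mod 359 for each divisor in increasing order:
278^1 ≡ 278 (mod 359)
278^2 ≡ 99 (mod 359)
278^179 ≡ 358 (mod 359)
278^358 ≡ 1 (mod 359) ✓
So ord_359(278) = 358.

358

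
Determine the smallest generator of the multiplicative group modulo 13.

φ(13) = 13 − 1 = 12 = 2^2 · 3.
Test candidates g = 2, 3, … against the prime factors q ∈ {2, 3} of φ(13): g is a generator iff g^(12/q) ≢ 1 for every such q.
g = 2: 2^6 ≡ 12; 2^4 ≡ 3 — none is 1, so 2 is a primitive root.
Hence the least primitive root of 13 is 2.

2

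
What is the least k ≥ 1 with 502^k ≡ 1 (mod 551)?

By Lagrange's theorem, ord_551(502) divides φ(551) = φ(19·29) = (19−1)·(29−1) = 18·28 = 504 = 2^3 · 3^2 · 7.
Divisors of 504: 1, 2, 3, 4, 6, 7, 8, 9, 12, 14, 18, 21, 24, 28, 36, 42, 56, 63, 72, 84, 126, 168, 252, 504.
Evaluate successive powers at the divisors of 504:
502^1 ≡ 502 (mod 551)
502^2 ≡ 197 (mod 551)
502^3 ≡ 265 (mod 551)
502^4 ≡ 239 (mod 551)
502^6 ≡ 248 (mod 551)
502^7 ≡ 521 (mod 551)
502^8 ≡ 368 (mod 551)
502^9 ≡ 151 (mod 551)
502^12 ≡ 343 (mod 551)
502^14 ≡ 349 (mod 551)
502^18 ≡ 210 (mod 551)
502^21 ≡ 550 (mod 551)
502^24 ≡ 286 (mod 551)
502^28 ≡ 30 (mod 551)
502^36 ≡ 20 (mod 551)
502^42 ≡ 1 (mod 551) ✓
So ord_551(502) = 42.

42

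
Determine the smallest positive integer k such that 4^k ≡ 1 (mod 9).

3

ord(4) | φ(9) = φ(3^2) = 3·(3−1) = 6 = 2 · 3.
Divisors of 6: 1, 2, 3, 6.
Compute 4^d (mod 9) for the divisors d until we hit 1:
4^1 ≡ 4
4^2 ≡ 7
4^3 ≡ 1
So ord_9(4) = 3.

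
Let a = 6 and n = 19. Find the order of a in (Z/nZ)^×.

The order of 6 must divide φ(19) = 19 − 1 = 18 = 2 · 3^2.
Divisors of 18: 1, 2, 3, 6, 9, 18.
Evaluate successive powers at the divisors of 18:
6^1 ≡ 6
6^2 ≡ 17
6^3 ≡ 7
6^6 ≡ 11
6^9 ≡ 1
Hence ord(6) = 9.

9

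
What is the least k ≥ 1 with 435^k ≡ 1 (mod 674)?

By Lagrange's theorem, ord_674(435) divides φ(674) = φ(2)·φ(337) = 1·336 = 336 = 2^4 · 3 · 7.
Divisors of 336: 1, 2, 3, 4, 6, 7, 8, 12, 14, 16, 21, 24, 28, 42, 48, 56, 84, 112, 168, 336.
Test each divisor d:
435^1 ≡ 435 (mod 674)
435^2 ≡ 505 (mod 674)
435^3 ≡ 625 (mod 674)
435^4 ≡ 253 (mod 674)
435^6 ≡ 379 (mod 674)
435^7 ≡ 409 (mod 674)
435^8 ≡ 653 (mod 674)
435^12 ≡ 79 (mod 674)
435^14 ≡ 129 (mod 674)
435^16 ≡ 441 (mod 674)
435^21 ≡ 189 (mod 674)
435^24 ≡ 175 (mod 674)
435^28 ≡ 465 (mod 674)
435^42 ≡ 673 (mod 674)
435^48 ≡ 295 (mod 674)
435^56 ≡ 545 (mod 674)
435^84 ≡ 1 (mod 674) ✓
Therefore the multiplicative order of 435 modulo 674 is 84.

84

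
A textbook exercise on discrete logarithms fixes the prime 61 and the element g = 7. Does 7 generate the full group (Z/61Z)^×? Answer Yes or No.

Yes

φ(61) = 61 − 1 = 60 = 2^2 · 3 · 5.
An element g generates (Z/61Z)^× iff g^(60/q) ≢ 1 (mod 61) for each prime q ∈ {2, 3, 5}.
7^30 ≡ 60 (mod 61)  [q = 2: ≢ 1 ✓]
7^20 ≡ 47 (mod 61)  [q = 3: ≢ 1 ✓]
7^12 ≡ 34 (mod 61)  [q = 5: ≢ 1 ✓]
Every test exponent gives a nontrivial residue, hence 7 generates the full group.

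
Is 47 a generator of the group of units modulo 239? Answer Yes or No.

φ(239) = 239 − 1 = 238 = 2 · 7 · 17.
Test 47^(238/q) mod 239 for each prime factor q of 238:
47^119 ≡ 238 (mod 239)  [q = 2: ≢ 1 ✓]
47^34 ≡ 24 (mod 239)  [q = 7: ≢ 1 ✓]
47^14 ≡ 71 (mod 239)  [q = 17: ≢ 1 ✓]
All checks pass, so 47 has order 238 and is a primitive root modulo 239.

Yes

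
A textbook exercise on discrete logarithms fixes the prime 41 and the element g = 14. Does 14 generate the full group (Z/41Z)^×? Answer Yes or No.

No

φ(41) = 41 − 1 = 40 = 2^3 · 5.
It suffices to check that the order of 14 is not a proper divisor of 40: compute 14^(40/q) for q ∈ {2, 5}.
14^20 ≡ 40 (mod 41)  [q = 2: ≢ 1 ✓]
14^8 ≡ 1 (mod 41)  [q = 5: ≡ 1 ✗]
Since 14^8 ≡ 1, the order of 14 divides 8 < 40, so 14 is not a primitive root.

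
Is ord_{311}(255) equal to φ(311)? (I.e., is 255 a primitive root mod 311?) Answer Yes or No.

Yes

φ(311) = 311 − 1 = 310 = 2 · 5 · 31.
Test 255^(310/q) mod 311 for each prime factor q of 310:
255^155 ≡ 310 (mod 311)  [q = 2: ≢ 1 ✓]
255^62 ≡ 36 (mod 311)  [q = 5: ≢ 1 ✓]
255^10 ≡ 243 (mod 311)  [q = 31: ≢ 1 ✓]
Every test exponent gives a nontrivial residue, hence 255 generates the full group.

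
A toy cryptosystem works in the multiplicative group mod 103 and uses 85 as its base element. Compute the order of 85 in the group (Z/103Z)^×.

The order of 85 must divide φ(103) = 103 − 1 = 102 = 2 · 3 · 17.
Divisors of 102: 1, 2, 3, 6, 17, 34, 51, 102.
Evaluate successive powers at the divisors of 102:
85^1 ≡ 85 (mod 103)
85^2 ≡ 15 (mod 103)
85^3 ≡ 39 (mod 103)
85^6 ≡ 79 (mod 103)
85^17 ≡ 47 (mod 103)
85^34 ≡ 46 (mod 103)
85^51 ≡ 102 (mod 103)
85^102 ≡ 1 (mod 103) ✓
So ord_103(85) = 102.

102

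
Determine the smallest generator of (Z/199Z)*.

3

φ(199) = 199 − 1 = 198 = 2 · 3^2 · 11.
g is a primitive root iff g^(198/q) ≢ 1 (mod 199) for each prime q ∈ {2, 3, 11}.
g = 2: 2^99 ≡ 1 — hits 1, so not a primitive root.
g = 3: 3^99 ≡ 198; 3^66 ≡ 106; 3^18 ≡ 125 — none is 1, so 3 is a primitive root.
The smallest primitive root modulo 199 is 3.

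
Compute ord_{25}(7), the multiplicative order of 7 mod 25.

4

ord(7) | φ(25) = φ(5^2) = 5·(5−1) = 20 = 2^2 · 5.
Divisors of 20: 1, 2, 4, 5, 10, 20.
Check 7^d mod 25 for each divisor in increasing order:
7^1 ≡ 7 (mod 25)
7^2 ≡ 24 (mod 25)
7^4 ≡ 1 (mod 25) ✓
The smallest such exponent is 4, so the order of 7 is 4.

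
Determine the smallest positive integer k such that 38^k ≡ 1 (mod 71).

35

Since 38 ∈ (Z/71Z)^×, its order divides φ(71) = 71 − 1 = 70 = 2 · 5 · 7.
Divisors of 70: 1, 2, 5, 7, 10, 14, 35, 70.
Test each divisor d:
38^1 ≡ 38
38^2 ≡ 24
38^5 ≡ 20
38^7 ≡ 54
38^10 ≡ 45
38^14 ≡ 5
38^35 ≡ 1
Hence ord(38) = 35.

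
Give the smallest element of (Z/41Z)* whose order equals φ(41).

6

φ(41) = 41 − 1 = 40 = 2^3 · 5.
g is a primitive root iff g^(40/q) ≢ 1 (mod 41) for each prime q ∈ {2, 5}.
g = 2: 2^20 ≡ 1 — hits 1, so not a primitive root.
g = 3: 3^20 ≡ 40; 3^8 ≡ 1 — hits 1, so not a primitive root.
g = 4: 4^20 ≡ 1 — hits 1, so not a primitive root.
g = 5: 5^20 ≡ 1 — hits 1, so not a primitive root.
g = 6: 6^20 ≡ 40; 6^8 ≡ 10 — none is 1, so 6 is a primitive root.
So 6 is the smallest generator of (Z/41Z)^×.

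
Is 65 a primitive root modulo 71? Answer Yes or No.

Yes

φ(71) = 71 − 1 = 70 = 2 · 5 · 7.
An element g generates (Z/71Z)^× iff g^(70/q) ≢ 1 (mod 71) for each prime q ∈ {2, 5, 7}.
65^35 ≡ 70 (mod 71)  [q = 2: ≢ 1 ✓]
65^14 ≡ 5 (mod 71)  [q = 5: ≢ 1 ✓]
65^10 ≡ 20 (mod 71)  [q = 7: ≢ 1 ✓]
None equal 1, so ord_71(65) = 70: 65 is a primitive root.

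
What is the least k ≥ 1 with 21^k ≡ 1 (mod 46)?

By Lagrange's theorem, ord_46(21) divides φ(46) = φ(2)·φ(23) = 1·22 = 22 = 2 · 11.
Divisors of 22: 1, 2, 11, 22.
Test each divisor d:
21^1 ≡ 21 (mod 46)
21^2 ≡ 27 (mod 46)
21^11 ≡ 45 (mod 46)
21^22 ≡ 1 (mod 46) ✓
Hence ord(21) = 22.

22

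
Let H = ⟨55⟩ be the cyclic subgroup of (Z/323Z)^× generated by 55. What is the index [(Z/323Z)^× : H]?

The order of 55 must divide φ(323) = φ(17·19) = (17−1)·(19−1) = 16·18 = 288 = 2^5 · 3^2.
Divisors of 288: 1, 2, 3, 4, 6, 8, 9, 12, 16, 18, 24, 32, 36, 48, 72, 96, 144, 288.
Test each divisor d:
55^1 ≡ 55
55^2 ≡ 118
55^3 ≡ 30
55^4 ≡ 35
55^6 ≡ 254
55^8 ≡ 256
55^9 ≡ 191
55^12 ≡ 239
55^16 ≡ 290
55^18 ≡ 305
55^24 ≡ 273
55^32 ≡ 120
55^36 ≡ 1
The order of 55 is 36, so the subgroup it generates has 36 elements.
Index = |(Z/323Z)^×| / |⟨55⟩| = 288 / 36 = 8.

8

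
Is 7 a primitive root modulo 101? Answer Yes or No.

Yes

φ(101) = 101 − 1 = 100 = 2^2 · 5^2.
An element g generates (Z/101Z)^× iff g^(100/q) ≢ 1 (mod 101) for each prime q ∈ {2, 5}.
7^50 ≡ 100 (mod 101)  [q = 2: ≢ 1 ✓]
7^20 ≡ 84 (mod 101)  [q = 5: ≢ 1 ✓]
Every test exponent gives a nontrivial residue, hence 7 generates the full group.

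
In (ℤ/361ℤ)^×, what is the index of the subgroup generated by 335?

3

By Lagrange's theorem, ord_361(335) divides φ(361) = φ(19^2) = 19·(19−1) = 342 = 2 · 3^2 · 19.
Divisors of 342: 1, 2, 3, 6, 9, 18, 19, 38, 57, 114, 171, 342.
Check 335^d mod 361 for each divisor in increasing order:
335^1 ≡ 335 (mod 361)
335^2 ≡ 315 (mod 361)
335^3 ≡ 113 (mod 361)
335^6 ≡ 134 (mod 361)
335^9 ≡ 341 (mod 361)
335^18 ≡ 39 (mod 361)
335^19 ≡ 69 (mod 361)
335^38 ≡ 68 (mod 361)
335^57 ≡ 360 (mod 361)
335^114 ≡ 1 (mod 361) ✓
Thus |⟨335⟩| = ord(335) = 114.
The index is φ(361) / ord(335) = 342 / 114 = 3.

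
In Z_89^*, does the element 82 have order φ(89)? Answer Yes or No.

Yes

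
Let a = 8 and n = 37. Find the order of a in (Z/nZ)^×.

By Lagrange's theorem, ord_37(8) divides φ(37) = 37 − 1 = 36 = 2^2 · 3^2.
Divisors of 36: 1, 2, 3, 4, 6, 9, 12, 18, 36.
Compute 8^d (mod 37) for the divisors d until we hit 1:
8^1 ≡ 8 (mod 37)
8^2 ≡ 27 (mod 37)
8^3 ≡ 31 (mod 37)
8^4 ≡ 26 (mod 37)
8^6 ≡ 36 (mod 37)
8^9 ≡ 6 (mod 37)
8^12 ≡ 1 (mod 37) ✓
So ord_37(8) = 12.

12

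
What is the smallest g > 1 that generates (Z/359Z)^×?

7

φ(359) = 359 − 1 = 358 = 2 · 179.
g is a primitive root iff g^(358/q) ≢ 1 (mod 359) for each prime q ∈ {2, 179}.
g = 2: 2^179 ≡ 1 — hits 1, so not a primitive root.
g = 3: 3^179 ≡ 1 — hits 1, so not a primitive root.
g = 4: 4^179 ≡ 1 — hits 1, so not a primitive root.
g = 5: 5^179 ≡ 1 — hits 1, so not a primitive root.
g = 6: 6^179 ≡ 1 — hits 1, so not a primitive root.
g = 7: 7^179 ≡ 358; 7^2 ≡ 49 — none is 1, so 7 is a primitive root.
The smallest primitive root modulo 359 is 7.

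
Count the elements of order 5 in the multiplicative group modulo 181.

φ(181) = 181 − 1 = 180 = 2^2 · 3^2 · 5.
In a cyclic group of order 180, there are φ(d) elements of order d for each divisor d of 180, and zero for non-divisors.
5 | 180, and φ(5) = 5 − 1 = 4.

4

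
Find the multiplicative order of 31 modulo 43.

21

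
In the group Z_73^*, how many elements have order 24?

8

φ(73) = 73 − 1 = 72 = 2^3 · 3^2.
(Z/73Z)^× is cyclic (|G| = 72); a cyclic group of order m has exactly φ(d) elements of each order d | m, and none otherwise.
24 = 2^3 · 3 divides 72, and φ(24) = 8.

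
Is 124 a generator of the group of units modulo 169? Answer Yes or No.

φ(169) = φ(13^2) = 13·(13−1) = 156 = 2^2 · 3 · 13.
124 is a primitive root mod 169 iff 124^(φ(169)/q) ≢ 1 for every prime q | φ(169), i.e. q ∈ {2, 3, 13}.
124^78 ≡ 168 (mod 169)  [q = 2: ≢ 1 ✓]
124^52 ≡ 22 (mod 169)  [q = 3: ≢ 1 ✓]
124^12 ≡ 53 (mod 169)  [q = 13: ≢ 1 ✓]
All checks pass, so 124 has order 156 and is a primitive root modulo 169.

Yes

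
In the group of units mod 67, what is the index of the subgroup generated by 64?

The order of 64 must divide φ(67) = 67 − 1 = 66 = 2 · 3 · 11.
Divisors of 66: 1, 2, 3, 6, 11, 22, 33, 66.
Compute 64^d (mod 67) for the divisors d until we hit 1:
64^1 ≡ 64
64^2 ≡ 9
64^3 ≡ 40
64^6 ≡ 59
64^11 ≡ 1
Thus |⟨64⟩| = ord(64) = 11.
Index = |(Z/67Z)^×| / |⟨64⟩| = 66 / 11 = 6.

6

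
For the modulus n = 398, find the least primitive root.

3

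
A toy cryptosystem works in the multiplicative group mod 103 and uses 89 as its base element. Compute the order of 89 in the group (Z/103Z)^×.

Since 89 ∈ (Z/103Z)^×, its order divides φ(103) = 103 − 1 = 102 = 2 · 3 · 17.
Divisors of 102: 1, 2, 3, 6, 17, 34, 51, 102.
Test each divisor d:
89^1 ≡ 89 (mod 103)
89^2 ≡ 93 (mod 103)
89^3 ≡ 37 (mod 103)
89^6 ≡ 30 (mod 103)
89^17 ≡ 102 (mod 103)
89^34 ≡ 1 (mod 103) ✓
So ord_103(89) = 34.

34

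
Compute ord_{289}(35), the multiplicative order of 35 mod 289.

The order of 35 must divide φ(289) = φ(17^2) = 17·(17−1) = 272 = 2^4 · 17.
Divisors of 272: 1, 2, 4, 8, 16, 17, 34, 68, 136, 272.
Compute 35^d (mod 289) for the divisors d until we hit 1:
35^1 ≡ 35 (mod 289)
35^2 ≡ 69 (mod 289)
35^4 ≡ 137 (mod 289)
35^8 ≡ 273 (mod 289)
35^16 ≡ 256 (mod 289)
35^17 ≡ 1 (mod 289) ✓
The smallest such exponent is 17, so the order of 35 is 17.

17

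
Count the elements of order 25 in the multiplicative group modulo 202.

20

φ(202) = φ(2)·φ(101) = 1·100 = 100 = 2^2 · 5^2.
Since (Z/202Z)^× is cyclic of order 100, the number of elements of order d is φ(d) when d | 100 and 0 otherwise.
25 = 5^2 divides 100, and φ(25) = 20.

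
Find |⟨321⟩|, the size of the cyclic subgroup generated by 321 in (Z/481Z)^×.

By Lagrange's theorem, ord_481(321) divides φ(481) = φ(13·37) = (13−1)·(37−1) = 12·36 = 432 = 2^4 · 3^3.
Divisors of 432: 1, 2, 3, 4, 6, 8, 9, 12, 16, 18, 24, 27, 36, 48, 54, 72, 108, 144, 216, 432.
Check 321^d mod 481 for each divisor in increasing order:
321^1 ≡ 321 (mod 481)
321^2 ≡ 107 (mod 481)
321^3 ≡ 196 (mod 481)
321^4 ≡ 386 (mod 481)
321^6 ≡ 417 (mod 481)
321^8 ≡ 367 (mod 481)
321^9 ≡ 443 (mod 481)
321^12 ≡ 248 (mod 481)
321^16 ≡ 9 (mod 481)
321^18 ≡ 1 (mod 481) ✓
So ord_481(321) = 18.

18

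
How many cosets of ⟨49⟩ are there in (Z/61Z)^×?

2

By Lagrange's theorem, ord_61(49) divides φ(61) = 61 − 1 = 60 = 2^2 · 3 · 5.
Divisors of 60: 1, 2, 3, 4, 5, 6, 10, 12, 15, 20, 30, 60.
Check 49^d mod 61 for each divisor in increasing order:
49^1 ≡ 49 (mod 61)
49^2 ≡ 22 (mod 61)
49^3 ≡ 41 (mod 61)
49^4 ≡ 57 (mod 61)
49^5 ≡ 48 (mod 61)
49^6 ≡ 34 (mod 61)
49^10 ≡ 47 (mod 61)
49^12 ≡ 58 (mod 61)
49^15 ≡ 60 (mod 61)
49^20 ≡ 13 (mod 61)
49^30 ≡ 1 (mod 61) ✓
Thus |⟨49⟩| = ord(49) = 30.
[(Z/61Z)^× : ⟨49⟩] = 60/30 = 2.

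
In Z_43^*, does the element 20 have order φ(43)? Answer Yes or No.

Yes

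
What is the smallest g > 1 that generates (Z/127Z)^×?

3

φ(127) = 127 − 1 = 126 = 2 · 3^2 · 7.
g is a primitive root iff g^(126/q) ≢ 1 (mod 127) for each prime q ∈ {2, 3, 7}.
g = 2: 2^63 ≡ 1 — hits 1, so not a primitive root.
g = 3: 3^63 ≡ 126; 3^42 ≡ 107; 3^18 ≡ 4 — none is 1, so 3 is a primitive root.
The smallest primitive root modulo 127 is 3.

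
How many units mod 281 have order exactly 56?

φ(281) = 281 − 1 = 280 = 2^3 · 5 · 7.
(Z/281Z)^× is cyclic (|G| = 280); a cyclic group of order m has exactly φ(d) elements of each order d | m, and none otherwise.
56 = 2^3 · 7 divides 280, and φ(56) = 24.

24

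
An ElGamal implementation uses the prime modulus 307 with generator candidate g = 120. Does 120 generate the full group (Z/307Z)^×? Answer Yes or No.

φ(307) = 307 − 1 = 306 = 2 · 3^2 · 17.
It suffices to check that the order of 120 is not a proper divisor of 306: compute 120^(306/q) for q ∈ {2, 3, 17}.
120^153 ≡ 306 (mod 307)  [q = 2: ≢ 1 ✓]
120^102 ≡ 289 (mod 307)  [q = 3: ≢ 1 ✓]
120^18 ≡ 102 (mod 307)  [q = 17: ≢ 1 ✓]
All checks pass, so 120 has order 306 and is a primitive root modulo 307.

Yes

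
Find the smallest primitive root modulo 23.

φ(23) = 23 − 1 = 22 = 2 · 11.
Test candidates g = 2, 3, … against the prime factors q ∈ {2, 11} of φ(23): g is a generator iff g^(22/q) ≢ 1 for every such q.
g = 2: 2^11 ≡ 1 — hits 1, so not a primitive root.
g = 3: 3^11 ≡ 1 — hits 1, so not a primitive root.
g = 4: 4^11 ≡ 1 — hits 1, so not a primitive root.
g = 5: 5^11 ≡ 22; 5^2 ≡ 2 — none is 1, so 5 is a primitive root.
Hence the least primitive root of 23 is 5.

5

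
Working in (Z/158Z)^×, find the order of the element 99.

By Lagrange's theorem, ord_158(99) divides φ(158) = φ(2)·φ(79) = 1·78 = 78 = 2 · 3 · 13.
Divisors of 78: 1, 2, 3, 6, 13, 26, 39, 78.
Test each divisor d:
99^1 ≡ 99 (mod 158)
99^2 ≡ 5 (mod 158)
99^3 ≡ 21 (mod 158)
99^6 ≡ 125 (mod 158)
99^13 ≡ 55 (mod 158)
99^26 ≡ 23 (mod 158)
99^39 ≡ 1 (mod 158) ✓
So ord_158(99) = 39.

39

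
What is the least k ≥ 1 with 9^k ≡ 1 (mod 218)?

The order of 9 must divide φ(218) = φ(2)·φ(109) = 1·108 = 108 = 2^2 · 3^3.
Divisors of 108: 1, 2, 3, 4, 6, 9, 12, 18, 27, 36, 54, 108.
Test each divisor d:
9^1 ≡ 9 (mod 218)
9^2 ≡ 81 (mod 218)
9^3 ≡ 75 (mod 218)
9^4 ≡ 21 (mod 218)
9^6 ≡ 175 (mod 218)
9^9 ≡ 45 (mod 218)
9^12 ≡ 105 (mod 218)
9^18 ≡ 63 (mod 218)
9^27 ≡ 1 (mod 218) ✓
Hence ord(9) = 27.

27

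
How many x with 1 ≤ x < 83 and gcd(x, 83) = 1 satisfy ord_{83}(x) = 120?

0

φ(83) = 83 − 1 = 82 = 2 · 41.
In a cyclic group of order 82, there are φ(d) elements of order d for each divisor d of 82, and zero for non-divisors.
Here 82 is not a multiple of 120, so there are no elements of order 120.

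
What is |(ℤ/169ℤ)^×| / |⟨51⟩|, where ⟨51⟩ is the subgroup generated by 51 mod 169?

6

Since 51 ∈ (Z/169Z)^×, its order divides φ(169) = φ(13^2) = 13·(13−1) = 156 = 2^2 · 3 · 13.
Divisors of 156: 1, 2, 3, 4, 6, 12, 13, 26, 39, 52, 78, 156.
Test each divisor d:
51^1 ≡ 51 (mod 169)
51^2 ≡ 66 (mod 169)
51^3 ≡ 155 (mod 169)
51^4 ≡ 131 (mod 169)
51^6 ≡ 27 (mod 169)
51^12 ≡ 53 (mod 169)
51^13 ≡ 168 (mod 169)
51^26 ≡ 1 (mod 169) ✓
The order of 51 is 26, so the subgroup it generates has 26 elements.
The index is φ(169) / ord(51) = 156 / 26 = 6.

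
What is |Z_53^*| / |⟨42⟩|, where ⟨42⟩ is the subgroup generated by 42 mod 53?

4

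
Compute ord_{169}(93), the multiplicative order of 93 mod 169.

Since 93 ∈ (Z/169Z)^×, its order divides φ(169) = φ(13^2) = 13·(13−1) = 156 = 2^2 · 3 · 13.
Divisors of 156: 1, 2, 3, 4, 6, 12, 13, 26, 39, 52, 78, 156.
Check 93^d mod 169 for each divisor in increasing order:
93^1 ≡ 93 (mod 169)
93^2 ≡ 30 (mod 169)
93^3 ≡ 86 (mod 169)
93^4 ≡ 55 (mod 169)
93^6 ≡ 129 (mod 169)
93^12 ≡ 79 (mod 169)
93^13 ≡ 80 (mod 169)
93^26 ≡ 147 (mod 169)
93^39 ≡ 99 (mod 169)
93^52 ≡ 146 (mod 169)
93^78 ≡ 168 (mod 169)
93^156 ≡ 1 (mod 169) ✓
Therefore the multiplicative order of 93 modulo 169 is 156.

156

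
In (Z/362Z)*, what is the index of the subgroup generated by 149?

The order of 149 must divide φ(362) = φ(2)·φ(181) = 1·180 = 180 = 2^2 · 3^2 · 5.
Divisors of 180: 1, 2, 3, 4, 5, 6, 9, 10, 12, 15, 18, 20, 30, 36, 45, 60, 90, 180.
Compute 149^d (mod 362) for the divisors d until we hit 1:
149^1 ≡ 149 (mod 362)
149^2 ≡ 119 (mod 362)
149^3 ≡ 355 (mod 362)
149^4 ≡ 43 (mod 362)
149^5 ≡ 253 (mod 362)
149^6 ≡ 49 (mod 362)
149^9 ≡ 19 (mod 362)
149^10 ≡ 297 (mod 362)
149^12 ≡ 229 (mod 362)
149^15 ≡ 207 (mod 362)
149^18 ≡ 361 (mod 362)
149^20 ≡ 243 (mod 362)
149^30 ≡ 133 (mod 362)
149^36 ≡ 1 (mod 362) ✓
So ord_362(149) = 36, hence |⟨149⟩| = 36.
[(Z/362Z)^× : ⟨149⟩] = 180/36 = 5.

5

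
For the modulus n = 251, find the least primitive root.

φ(251) = 251 − 1 = 250 = 2 · 5^3.
g is a primitive root iff g^(250/q) ≢ 1 (mod 251) for each prime q ∈ {2, 5}.
g = 2: 2^125 ≡ 250; 2^50 ≡ 1 — hits 1, so not a primitive root.
g = 3: 3^125 ≡ 1 — hits 1, so not a primitive root.
g = 4: 4^125 ≡ 1 — hits 1, so not a primitive root.
g = 5: 5^125 ≡ 1 — hits 1, so not a primitive root.
g = 6: 6^125 ≡ 250; 6^50 ≡ 219 — none is 1, so 6 is a primitive root.
Hence the least primitive root of 251 is 6.

6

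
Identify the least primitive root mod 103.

φ(103) = 103 − 1 = 102 = 2 · 3 · 17.
Test candidates g = 2, 3, … against the prime factors q ∈ {2, 3, 17} of φ(103): g is a generator iff g^(102/q) ≢ 1 for every such q.
g = 2: 2^51 ≡ 1 — hits 1, so not a primitive root.
g = 3: 3^51 ≡ 102; 3^34 ≡ 1 — hits 1, so not a primitive root.
g = 4: 4^51 ≡ 1 — hits 1, so not a primitive root.
g = 5: 5^51 ≡ 102; 5^34 ≡ 56; 5^6 ≡ 72 — none is 1, so 5 is a primitive root.
So 5 is the smallest generator of (Z/103Z)^×.

5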